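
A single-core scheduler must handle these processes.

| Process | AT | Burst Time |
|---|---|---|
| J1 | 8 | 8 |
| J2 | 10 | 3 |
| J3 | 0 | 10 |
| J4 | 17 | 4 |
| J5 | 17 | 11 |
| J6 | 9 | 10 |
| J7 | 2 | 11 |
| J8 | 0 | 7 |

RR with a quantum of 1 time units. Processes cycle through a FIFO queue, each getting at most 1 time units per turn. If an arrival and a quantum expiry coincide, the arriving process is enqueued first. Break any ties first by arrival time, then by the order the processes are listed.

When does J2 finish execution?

29

Timeline: | J3 0-1 | J8 1-2 | J3 2-3 | J7 3-4 | J8 4-5 | J3 5-6 | J7 6-7 | J8 7-8 | J3 8-9 | J7 9-10 | J1 10-11 | J8 11-12 | J6 12-13 | J3 13-14 | J2 14-15 | J7 15-16 | J1 16-17 | J8 17-18 | J6 18-19 | J3 19-20 | J2 20-21 | J7 21-22 | J4 22-23 | J5 23-24 | J1 24-25 | J8 25-26 | J6 26-27 | J3 27-28 | J2 28-29 | J7 29-30 | J4 30-31 | J5 31-32 | J1 32-33 | J8 33-34 | J6 34-35 | J3 35-36 | J7 36-37 | J4 37-38 | J5 38-39 | J1 39-40 | J6 40-41 | J3 41-42 | J7 42-43 | J4 43-44 | J5 44-45 | J1 45-46 | J6 46-47 | J3 47-48 | J7 48-49 | J5 49-50 | J1 50-51 | J6 51-52 | J7 52-53 | J5 53-54 | J1 54-55 | J6 55-56 | J7 56-57 | J5 57-58 | J6 58-59 | J5 59-60 | J6 60-61 | J5 61-64 |
Completion: J1=55  J2=29  J3=48  J4=44  J5=64  J6=61  J7=57  J8=34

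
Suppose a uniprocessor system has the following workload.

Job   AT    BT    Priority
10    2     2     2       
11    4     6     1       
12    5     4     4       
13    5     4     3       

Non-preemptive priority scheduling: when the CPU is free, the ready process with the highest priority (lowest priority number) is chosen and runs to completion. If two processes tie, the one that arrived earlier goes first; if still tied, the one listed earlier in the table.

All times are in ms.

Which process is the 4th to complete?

12

Schedule: | idle 0-2 | 10 2-4 | 11 4-10 | 13 10-14 | 12 14-18 |
Completion: 10=4  11=10  12=18  13=14
Finish order: 10 → 11 → 13 → 12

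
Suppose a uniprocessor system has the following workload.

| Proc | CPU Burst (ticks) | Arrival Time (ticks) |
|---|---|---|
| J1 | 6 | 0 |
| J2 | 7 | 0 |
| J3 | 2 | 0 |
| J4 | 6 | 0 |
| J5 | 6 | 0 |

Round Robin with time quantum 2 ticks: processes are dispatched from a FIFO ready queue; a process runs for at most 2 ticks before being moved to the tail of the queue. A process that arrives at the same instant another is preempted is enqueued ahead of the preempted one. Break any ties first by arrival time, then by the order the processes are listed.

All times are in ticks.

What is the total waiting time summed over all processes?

Timeline: | J1 0-2 | J2 2-4 | J3 4-6 | J4 6-8 | J5 8-10 | J1 10-12 | J2 12-14 | J4 14-16 | J5 16-18 | J1 18-20 | J2 20-22 | J4 22-24 | J5 24-26 | J2 26-27 |
Completion: J1=20  J2=27  J3=6  J4=24  J5=26
Turnaround (C−A): J1=20  J2=27  J3=6  J4=24  J5=26
Waiting = turnaround − burst: J1=14, J2=20, J3=4, J4=18, J5=20
Total waiting = 14 + 20 + 4 + 18 + 20 = 76

76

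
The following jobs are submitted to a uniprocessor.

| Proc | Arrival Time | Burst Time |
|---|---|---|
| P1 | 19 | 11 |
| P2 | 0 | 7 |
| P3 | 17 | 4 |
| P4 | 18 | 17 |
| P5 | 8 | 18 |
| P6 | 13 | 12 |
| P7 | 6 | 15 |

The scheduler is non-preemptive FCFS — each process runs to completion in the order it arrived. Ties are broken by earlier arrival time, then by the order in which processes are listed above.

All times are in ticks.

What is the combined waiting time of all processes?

Schedule: | P2 0-7 | P7 7-22 | P5 22-40 | P6 40-52 | P3 52-56 | P4 56-73 | P1 73-84 |
Completion: P1=84  P2=7  P3=56  P4=73  P5=40  P6=52  P7=22
Waiting = turnaround − burst: P1=54, P2=0, P3=35, P4=38, P5=14, P6=27, P7=1
Total waiting = 54 + 0 + 35 + 38 + 14 + 27 + 1 = 169

169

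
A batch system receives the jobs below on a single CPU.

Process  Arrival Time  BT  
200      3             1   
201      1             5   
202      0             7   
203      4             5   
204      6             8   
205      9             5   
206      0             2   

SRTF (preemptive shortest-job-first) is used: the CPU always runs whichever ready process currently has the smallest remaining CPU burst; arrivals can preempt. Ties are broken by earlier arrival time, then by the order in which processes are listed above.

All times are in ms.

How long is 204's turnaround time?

Schedule: | 206 0-2 | 201 2-3 | 200 3-4 | 201 4-8 | 203 8-13 | 205 13-18 | 202 18-25 | 204 25-33 |
Completion: 200=4  201=8  202=25  203=13  204=33  205=18  206=2
Turnaround(204) = completion − arrival = 33 − 6 = 27

27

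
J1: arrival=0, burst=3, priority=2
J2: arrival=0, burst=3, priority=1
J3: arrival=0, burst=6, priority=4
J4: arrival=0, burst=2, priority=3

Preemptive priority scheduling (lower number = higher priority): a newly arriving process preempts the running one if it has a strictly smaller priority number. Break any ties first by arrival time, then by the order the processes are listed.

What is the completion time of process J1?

Timeline: | J2 0-3 | J1 3-6 | J4 6-8 | J3 8-14 |
Completion: J1=6  J2=3  J3=14  J4=8

6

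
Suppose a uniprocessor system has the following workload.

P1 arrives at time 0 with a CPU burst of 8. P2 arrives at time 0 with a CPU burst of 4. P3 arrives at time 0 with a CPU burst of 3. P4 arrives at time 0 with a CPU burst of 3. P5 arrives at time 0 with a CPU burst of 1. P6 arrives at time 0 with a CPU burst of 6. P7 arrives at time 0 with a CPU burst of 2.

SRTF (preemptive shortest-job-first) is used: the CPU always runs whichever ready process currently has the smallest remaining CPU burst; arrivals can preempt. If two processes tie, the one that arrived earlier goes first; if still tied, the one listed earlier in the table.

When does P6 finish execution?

19

Schedule: | P5 0-1 | P7 1-3 | P3 3-6 | P4 6-9 | P2 9-13 | P6 13-19 | P1 19-27 |
Completion: P1=27  P2=13  P3=6  P4=9  P5=1  P6=19  P7=3
Turnaround (C−A): P1=27  P2=13  P3=6  P4=9  P5=1  P6=19  P7=3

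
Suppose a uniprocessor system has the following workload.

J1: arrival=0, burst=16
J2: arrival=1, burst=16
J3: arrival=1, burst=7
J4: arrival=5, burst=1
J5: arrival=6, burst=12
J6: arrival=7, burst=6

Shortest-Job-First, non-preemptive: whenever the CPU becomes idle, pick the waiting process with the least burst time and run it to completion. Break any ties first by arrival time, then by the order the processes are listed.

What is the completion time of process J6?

Schedule: | J1 0-16 | J4 16-17 | J6 17-23 | J3 23-30 | J5 30-42 | J2 42-58 |
Completion: J1=16  J2=58  J3=30  J4=17  J5=42  J6=23

23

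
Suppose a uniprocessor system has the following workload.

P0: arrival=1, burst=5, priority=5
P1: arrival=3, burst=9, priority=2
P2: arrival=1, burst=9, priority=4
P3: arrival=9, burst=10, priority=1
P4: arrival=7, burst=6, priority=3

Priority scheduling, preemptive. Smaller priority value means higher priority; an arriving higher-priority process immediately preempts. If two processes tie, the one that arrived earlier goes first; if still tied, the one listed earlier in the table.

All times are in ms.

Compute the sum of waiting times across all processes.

84

Timeline: | idle 0-1 | P2 1-3 | P1 3-9 | P3 9-19 | P1 19-22 | P4 22-28 | P2 28-35 | P0 35-40 |
Completion: P0=40  P1=22  P2=35  P3=19  P4=28
Turnaround (C−A): P0=39  P1=19  P2=34  P3=10  P4=21
Waiting = turnaround − burst: P0=34, P1=10, P2=25, P3=0, P4=15
Total waiting = 34 + 10 + 25 + 0 + 15 = 84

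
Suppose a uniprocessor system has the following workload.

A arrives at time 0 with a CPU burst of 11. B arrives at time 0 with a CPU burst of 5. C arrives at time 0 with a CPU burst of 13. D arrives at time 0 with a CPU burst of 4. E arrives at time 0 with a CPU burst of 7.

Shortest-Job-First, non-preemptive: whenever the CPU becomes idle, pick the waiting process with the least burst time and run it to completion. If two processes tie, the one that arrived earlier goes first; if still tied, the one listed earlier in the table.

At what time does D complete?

Gantt: | D 0-4 | B 4-9 | E 9-16 | A 16-27 | C 27-40 |
Completion: A=27  B=9  C=40  D=4  E=16
Turnaround (C−A): A=27  B=9  C=40  D=4  E=16

4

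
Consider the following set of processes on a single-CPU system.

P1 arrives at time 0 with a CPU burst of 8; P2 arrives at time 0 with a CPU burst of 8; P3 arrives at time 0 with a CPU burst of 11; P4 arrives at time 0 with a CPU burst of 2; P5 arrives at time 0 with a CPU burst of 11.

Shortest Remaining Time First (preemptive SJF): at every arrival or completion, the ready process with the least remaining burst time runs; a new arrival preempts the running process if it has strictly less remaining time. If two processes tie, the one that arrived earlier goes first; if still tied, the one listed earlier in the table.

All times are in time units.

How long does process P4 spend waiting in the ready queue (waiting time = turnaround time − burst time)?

0

Timeline: | P4 0-2 | P1 2-10 | P2 10-18 | P3 18-29 | P5 29-40 |
Completion: P1=10  P2=18  P3=29  P4=2  P5=40
Waiting(P4) = turnaround − burst = 2 − 2 = 0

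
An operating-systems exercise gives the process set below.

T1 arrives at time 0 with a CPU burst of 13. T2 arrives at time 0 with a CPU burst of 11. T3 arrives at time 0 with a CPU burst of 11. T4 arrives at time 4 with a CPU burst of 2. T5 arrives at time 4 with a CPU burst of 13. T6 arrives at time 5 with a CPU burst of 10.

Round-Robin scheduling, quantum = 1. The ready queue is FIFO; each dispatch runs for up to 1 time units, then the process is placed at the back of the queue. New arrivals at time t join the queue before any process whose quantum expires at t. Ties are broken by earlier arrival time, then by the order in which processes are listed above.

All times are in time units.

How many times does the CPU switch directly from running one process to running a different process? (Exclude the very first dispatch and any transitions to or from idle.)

58

Timeline: | T1 0-1 | T2 1-2 | T3 2-3 | T1 3-4 | T2 4-5 | T3 5-6 | T4 6-7 | T5 7-8 | T1 8-9 | T6 9-10 | T2 10-11 | T3 11-12 | T4 12-13 | T5 13-14 | T1 14-15 | T6 15-16 | T2 16-17 | T3 17-18 | T5 18-19 | T1 19-20 | T6 20-21 | T2 21-22 | T3 22-23 | T5 23-24 | T1 24-25 | T6 25-26 | T2 26-27 | T3 27-28 | T5 28-29 | T1 29-30 | T6 30-31 | T2 31-32 | T3 32-33 | T5 33-34 | T1 34-35 | T6 35-36 | T2 36-37 | T3 37-38 | T5 38-39 | T1 39-40 | T6 40-41 | T2 41-42 | T3 42-43 | T5 43-44 | T1 44-45 | T6 45-46 | T2 46-47 | T3 47-48 | T5 48-49 | T1 49-50 | T6 50-51 | T2 51-52 | T3 52-53 | T5 53-54 | T1 54-55 | T6 55-56 | T5 56-57 | T1 57-58 | T5 58-60 |
Completion: T1=58  T2=52  T3=53  T4=13  T5=60  T6=56
Turnaround (C−A): T1=58  T2=52  T3=53  T4=9  T5=56  T6=51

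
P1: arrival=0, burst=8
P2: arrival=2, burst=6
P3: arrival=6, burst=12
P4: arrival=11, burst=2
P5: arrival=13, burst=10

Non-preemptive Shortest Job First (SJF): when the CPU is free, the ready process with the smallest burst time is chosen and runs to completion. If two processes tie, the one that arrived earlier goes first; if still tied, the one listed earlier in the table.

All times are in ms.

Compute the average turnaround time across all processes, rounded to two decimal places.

Timeline: | P1 0-8 | P2 8-14 | P4 14-16 | P5 16-26 | P3 26-38 |
Completion: P1=8  P2=14  P3=38  P4=16  P5=26
Turnaround times: P1=8, P2=12, P3=32, P4=5, P5=13
Average turnaround = (8+12+32+5+13) / 5 = 70/5 = 14.00

14.00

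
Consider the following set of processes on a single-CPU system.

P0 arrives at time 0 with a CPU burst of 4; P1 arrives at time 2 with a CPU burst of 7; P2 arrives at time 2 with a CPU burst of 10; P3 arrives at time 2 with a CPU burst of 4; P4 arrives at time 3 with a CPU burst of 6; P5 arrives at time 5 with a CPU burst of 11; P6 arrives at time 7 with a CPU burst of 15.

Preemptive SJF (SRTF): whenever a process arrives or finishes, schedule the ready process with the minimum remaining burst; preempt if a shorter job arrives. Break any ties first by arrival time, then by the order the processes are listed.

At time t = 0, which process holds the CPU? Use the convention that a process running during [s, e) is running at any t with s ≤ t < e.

P0

Timeline: | P0 0-4 | P3 4-8 | P4 8-14 | P1 14-21 | P2 21-31 | P5 31-42 | P6 42-57 |
Completion: P0=4  P1=21  P2=31  P3=8  P4=14  P5=42  P6=57
Turnaround (C−A): P0=4  P1=19  P2=29  P3=6  P4=11  P5=37  P6=50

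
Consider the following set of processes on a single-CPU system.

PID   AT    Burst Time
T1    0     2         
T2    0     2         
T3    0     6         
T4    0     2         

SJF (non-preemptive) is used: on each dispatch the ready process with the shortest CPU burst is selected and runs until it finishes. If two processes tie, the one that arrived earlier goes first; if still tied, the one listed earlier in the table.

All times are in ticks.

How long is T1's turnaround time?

Gantt: | T1 0-2 | T2 2-4 | T4 4-6 | T3 6-12 |
Completion: T1=2  T2=4  T3=12  T4=6
Turnaround(T1) = completion − arrival = 2 − 0 = 2

2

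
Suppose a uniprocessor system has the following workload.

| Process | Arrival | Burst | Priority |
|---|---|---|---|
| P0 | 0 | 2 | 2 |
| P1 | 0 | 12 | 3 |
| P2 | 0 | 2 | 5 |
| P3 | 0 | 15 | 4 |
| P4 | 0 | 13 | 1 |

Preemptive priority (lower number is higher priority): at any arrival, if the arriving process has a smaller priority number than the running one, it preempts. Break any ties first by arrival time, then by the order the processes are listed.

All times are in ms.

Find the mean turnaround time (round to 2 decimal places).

Timeline: | P4 0-13 | P0 13-15 | P1 15-27 | P3 27-42 | P2 42-44 |
Completion: P0=15  P1=27  P2=44  P3=42  P4=13
Turnaround (C−A): P0=15  P1=27  P2=44  P3=42  P4=13
Turnaround times: P0=15, P1=27, P2=44, P3=42, P4=13
Average turnaround = (15+27+44+42+13) / 5 = 141/5 = 28.20

28.20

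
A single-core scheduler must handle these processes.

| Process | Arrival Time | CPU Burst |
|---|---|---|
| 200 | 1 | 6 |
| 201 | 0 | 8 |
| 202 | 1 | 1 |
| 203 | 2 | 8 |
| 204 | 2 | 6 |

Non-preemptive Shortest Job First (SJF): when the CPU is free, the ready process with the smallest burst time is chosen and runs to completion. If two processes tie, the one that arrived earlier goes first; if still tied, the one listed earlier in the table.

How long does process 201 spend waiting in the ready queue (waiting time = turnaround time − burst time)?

0

Gantt: | 201 0-8 | 202 8-9 | 200 9-15 | 204 15-21 | 203 21-29 |
Completion: 200=15  201=8  202=9  203=29  204=21
Turnaround (C−A): 200=14  201=8  202=8  203=27  204=19
Waiting(201) = turnaround − burst = 8 − 8 = 0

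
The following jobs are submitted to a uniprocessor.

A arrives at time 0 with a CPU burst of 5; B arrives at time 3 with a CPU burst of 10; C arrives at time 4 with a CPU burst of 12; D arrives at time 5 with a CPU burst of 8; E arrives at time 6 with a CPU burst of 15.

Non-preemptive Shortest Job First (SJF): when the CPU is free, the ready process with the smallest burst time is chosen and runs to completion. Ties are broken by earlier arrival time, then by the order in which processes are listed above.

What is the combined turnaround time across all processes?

Timeline: | A 0-5 | D 5-13 | B 13-23 | C 23-35 | E 35-50 |
Completion: A=5  B=23  C=35  D=13  E=50
Turnaround (C−A): A=5  B=20  C=31  D=8  E=44
Turnaround = completion − arrival: A=5, B=20, C=31, D=8, E=44
Total turnaround = 5 + 20 + 31 + 8 + 44 = 108

108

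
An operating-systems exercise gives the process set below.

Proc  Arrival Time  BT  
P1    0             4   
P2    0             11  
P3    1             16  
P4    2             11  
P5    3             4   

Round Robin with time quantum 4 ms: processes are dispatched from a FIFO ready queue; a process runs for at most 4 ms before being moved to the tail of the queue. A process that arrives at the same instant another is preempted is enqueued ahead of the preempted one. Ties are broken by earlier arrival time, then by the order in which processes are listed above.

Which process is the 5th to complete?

Schedule: | P1 0-4 | P2 4-8 | P3 8-12 | P4 12-16 | P5 16-20 | P2 20-24 | P3 24-28 | P4 28-32 | P2 32-35 | P3 35-39 | P4 39-42 | P3 42-46 |
Completion: P1=4  P2=35  P3=46  P4=42  P5=20
Finish order: P1 → P5 → P2 → P4 → P3

P3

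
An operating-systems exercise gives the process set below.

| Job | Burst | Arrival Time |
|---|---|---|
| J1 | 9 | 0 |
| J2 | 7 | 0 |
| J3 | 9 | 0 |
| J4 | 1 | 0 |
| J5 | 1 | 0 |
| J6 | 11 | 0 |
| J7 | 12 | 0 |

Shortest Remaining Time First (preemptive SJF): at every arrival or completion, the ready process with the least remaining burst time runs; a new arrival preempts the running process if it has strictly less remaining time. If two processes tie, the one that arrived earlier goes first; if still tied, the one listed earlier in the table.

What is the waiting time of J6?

Schedule: | J4 0-1 | J5 1-2 | J2 2-9 | J1 9-18 | J3 18-27 | J6 27-38 | J7 38-50 |
Completion: J1=18  J2=9  J3=27  J4=1  J5=2  J6=38  J7=50
Waiting(J6) = turnaround − burst = 38 − 11 = 27

27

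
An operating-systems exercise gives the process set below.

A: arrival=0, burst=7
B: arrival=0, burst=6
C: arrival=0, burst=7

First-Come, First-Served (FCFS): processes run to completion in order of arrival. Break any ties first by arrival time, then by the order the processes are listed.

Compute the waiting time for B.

7

Gantt: | A 0-7 | B 7-13 | C 13-20 |
Completion: A=7  B=13  C=20
Waiting(B) = turnaround − burst = 13 − 6 = 7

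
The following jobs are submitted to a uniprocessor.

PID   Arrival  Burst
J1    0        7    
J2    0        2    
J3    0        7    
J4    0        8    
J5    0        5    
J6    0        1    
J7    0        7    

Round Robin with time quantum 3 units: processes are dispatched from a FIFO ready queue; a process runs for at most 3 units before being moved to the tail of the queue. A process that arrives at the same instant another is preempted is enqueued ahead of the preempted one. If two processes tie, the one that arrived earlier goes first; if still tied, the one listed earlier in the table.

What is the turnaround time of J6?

15

Schedule: | J1 0-3 | J2 3-5 | J3 5-8 | J4 8-11 | J5 11-14 | J6 14-15 | J7 15-18 | J1 18-21 | J3 21-24 | J4 24-27 | J5 27-29 | J7 29-32 | J1 32-33 | J3 33-34 | J4 34-36 | J7 36-37 |
Completion: J1=33  J2=5  J3=34  J4=36  J5=29  J6=15  J7=37
Turnaround(J6) = completion − arrival = 15 − 0 = 15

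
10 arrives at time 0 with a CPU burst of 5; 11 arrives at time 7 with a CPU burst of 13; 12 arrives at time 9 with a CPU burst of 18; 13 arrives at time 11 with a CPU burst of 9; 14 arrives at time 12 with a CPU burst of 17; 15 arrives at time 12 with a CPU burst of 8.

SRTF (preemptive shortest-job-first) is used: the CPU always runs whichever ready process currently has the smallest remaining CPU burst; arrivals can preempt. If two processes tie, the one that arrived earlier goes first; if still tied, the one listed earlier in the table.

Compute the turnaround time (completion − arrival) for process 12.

Schedule: | 10 0-5 | idle 5-7 | 11 7-20 | 15 20-28 | 13 28-37 | 14 37-54 | 12 54-72 |
Completion: 10=5  11=20  12=72  13=37  14=54  15=28
Turnaround (C−A): 10=5  11=13  12=63  13=26  14=42  15=16
Turnaround(12) = completion − arrival = 72 − 9 = 63

63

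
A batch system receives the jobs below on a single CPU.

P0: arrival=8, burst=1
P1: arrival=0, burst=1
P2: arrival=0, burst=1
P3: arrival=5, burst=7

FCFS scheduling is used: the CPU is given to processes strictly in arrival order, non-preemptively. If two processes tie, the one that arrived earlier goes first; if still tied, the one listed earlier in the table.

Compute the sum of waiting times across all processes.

5

Timeline: | P1 0-1 | P2 1-2 | idle 2-5 | P3 5-12 | P0 12-13 |
Completion: P0=13  P1=1  P2=2  P3=12
Turnaround (C−A): P0=5  P1=1  P2=2  P3=7
Waiting = turnaround − burst: P0=4, P1=0, P2=1, P3=0
Total waiting = 4 + 0 + 1 + 0 = 5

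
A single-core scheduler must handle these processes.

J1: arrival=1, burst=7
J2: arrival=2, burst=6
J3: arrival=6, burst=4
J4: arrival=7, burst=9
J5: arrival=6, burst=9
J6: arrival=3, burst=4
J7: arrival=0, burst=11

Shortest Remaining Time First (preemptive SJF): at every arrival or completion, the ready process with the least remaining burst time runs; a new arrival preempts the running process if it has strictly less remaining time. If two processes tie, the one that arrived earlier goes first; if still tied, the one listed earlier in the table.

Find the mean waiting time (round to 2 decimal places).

Gantt: | J7 0-1 | J1 1-3 | J6 3-7 | J3 7-11 | J1 11-16 | J2 16-22 | J5 22-31 | J4 31-40 | J7 40-50 |
Completion: J1=16  J2=22  J3=11  J4=40  J5=31  J6=7  J7=50
Waiting times: J1=8, J2=14, J3=1, J4=24, J5=16, J6=0, J7=39
Average waiting = (8+14+1+24+16+0+39) / 7 = 102/7 = 14.57

14.57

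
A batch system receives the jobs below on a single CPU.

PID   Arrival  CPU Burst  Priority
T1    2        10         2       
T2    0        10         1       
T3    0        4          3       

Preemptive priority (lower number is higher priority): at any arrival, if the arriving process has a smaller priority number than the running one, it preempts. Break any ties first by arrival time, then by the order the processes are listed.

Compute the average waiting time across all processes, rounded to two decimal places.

9.33

Schedule: | T2 0-10 | T1 10-20 | T3 20-24 |
Completion: T1=20  T2=10  T3=24
Turnaround (C−A): T1=18  T2=10  T3=24
Waiting times: T1=8, T2=0, T3=20
Average waiting = (8+0+20) / 3 = 28/3 = 9.33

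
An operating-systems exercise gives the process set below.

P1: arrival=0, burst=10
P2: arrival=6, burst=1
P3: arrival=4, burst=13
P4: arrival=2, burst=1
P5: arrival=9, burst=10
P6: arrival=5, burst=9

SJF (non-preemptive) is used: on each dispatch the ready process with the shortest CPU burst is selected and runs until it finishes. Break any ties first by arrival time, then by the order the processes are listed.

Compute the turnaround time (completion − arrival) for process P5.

22

Timeline: | P1 0-10 | P4 10-11 | P2 11-12 | P6 12-21 | P5 21-31 | P3 31-44 |
Completion: P1=10  P2=12  P3=44  P4=11  P5=31  P6=21
Turnaround (C−A): P1=10  P2=6  P3=40  P4=9  P5=22  P6=16
Turnaround(P5) = completion − arrival = 31 − 9 = 22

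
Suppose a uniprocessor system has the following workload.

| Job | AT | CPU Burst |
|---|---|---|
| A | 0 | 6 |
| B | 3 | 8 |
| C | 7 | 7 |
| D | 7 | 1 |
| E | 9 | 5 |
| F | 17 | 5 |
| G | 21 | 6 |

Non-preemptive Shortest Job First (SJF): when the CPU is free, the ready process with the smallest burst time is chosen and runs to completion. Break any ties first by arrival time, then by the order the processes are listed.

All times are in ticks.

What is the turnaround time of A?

Schedule: | A 0-6 | B 6-14 | D 14-15 | E 15-20 | F 20-25 | G 25-31 | C 31-38 |
Completion: A=6  B=14  C=38  D=15  E=20  F=25  G=31
Turnaround(A) = completion − arrival = 6 − 0 = 6

6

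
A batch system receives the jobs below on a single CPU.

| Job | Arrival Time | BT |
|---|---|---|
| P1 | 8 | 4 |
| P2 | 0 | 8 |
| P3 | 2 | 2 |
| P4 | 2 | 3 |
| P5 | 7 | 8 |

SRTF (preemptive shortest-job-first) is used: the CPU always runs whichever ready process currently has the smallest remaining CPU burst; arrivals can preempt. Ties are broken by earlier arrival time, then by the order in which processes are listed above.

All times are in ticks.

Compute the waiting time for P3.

Gantt: | P2 0-2 | P3 2-4 | P4 4-7 | P2 7-8 | P1 8-12 | P2 12-17 | P5 17-25 |
Completion: P1=12  P2=17  P3=4  P4=7  P5=25
Waiting(P3) = turnaround − burst = 2 − 2 = 0

0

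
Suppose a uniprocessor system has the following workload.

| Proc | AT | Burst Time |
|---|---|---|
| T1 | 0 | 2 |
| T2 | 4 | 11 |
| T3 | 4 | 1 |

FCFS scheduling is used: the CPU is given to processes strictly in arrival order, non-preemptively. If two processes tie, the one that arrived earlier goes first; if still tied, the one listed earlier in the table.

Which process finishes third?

Schedule: | T1 0-2 | idle 2-4 | T2 4-15 | T3 15-16 |
Completion: T1=2  T2=15  T3=16
Finish order: T1 → T2 → T3

T3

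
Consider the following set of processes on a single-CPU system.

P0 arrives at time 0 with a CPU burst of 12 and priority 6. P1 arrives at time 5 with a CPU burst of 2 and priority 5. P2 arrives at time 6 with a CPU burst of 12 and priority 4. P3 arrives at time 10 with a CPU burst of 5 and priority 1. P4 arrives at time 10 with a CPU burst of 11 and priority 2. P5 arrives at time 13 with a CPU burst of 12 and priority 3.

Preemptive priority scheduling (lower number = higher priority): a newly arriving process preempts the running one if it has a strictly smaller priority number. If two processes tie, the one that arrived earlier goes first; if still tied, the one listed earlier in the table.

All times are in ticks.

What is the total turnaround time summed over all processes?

Gantt: | P0 0-5 | P1 5-6 | P2 6-10 | P3 10-15 | P4 15-26 | P5 26-38 | P2 38-46 | P1 46-47 | P0 47-54 |
Completion: P0=54  P1=47  P2=46  P3=15  P4=26  P5=38
Turnaround (C−A): P0=54  P1=42  P2=40  P3=5  P4=16  P5=25
Turnaround = completion − arrival: P0=54, P1=42, P2=40, P3=5, P4=16, P5=25
Total turnaround = 54 + 42 + 40 + 5 + 16 + 25 = 182

182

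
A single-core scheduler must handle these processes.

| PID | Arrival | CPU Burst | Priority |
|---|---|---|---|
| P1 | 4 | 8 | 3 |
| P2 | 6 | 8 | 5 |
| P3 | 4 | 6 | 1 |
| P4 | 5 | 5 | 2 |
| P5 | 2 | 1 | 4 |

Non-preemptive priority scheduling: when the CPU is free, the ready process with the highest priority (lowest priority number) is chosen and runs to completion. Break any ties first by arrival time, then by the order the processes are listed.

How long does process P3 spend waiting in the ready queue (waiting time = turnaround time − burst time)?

Schedule: | idle 0-2 | P5 2-3 | idle 3-4 | P3 4-10 | P4 10-15 | P1 15-23 | P2 23-31 |
Completion: P1=23  P2=31  P3=10  P4=15  P5=3
Turnaround (C−A): P1=19  P2=25  P3=6  P4=10  P5=1
Waiting(P3) = turnaround − burst = 6 − 6 = 0

0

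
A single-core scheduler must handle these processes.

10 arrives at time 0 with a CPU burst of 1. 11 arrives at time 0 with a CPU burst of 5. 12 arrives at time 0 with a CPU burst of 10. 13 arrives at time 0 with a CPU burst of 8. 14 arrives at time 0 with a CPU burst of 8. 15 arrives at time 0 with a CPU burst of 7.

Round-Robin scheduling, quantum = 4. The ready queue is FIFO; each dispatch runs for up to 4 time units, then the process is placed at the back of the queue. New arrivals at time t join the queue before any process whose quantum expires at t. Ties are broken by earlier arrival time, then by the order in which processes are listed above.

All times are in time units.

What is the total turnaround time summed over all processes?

Timeline: | 10 0-1 | 11 1-5 | 12 5-9 | 13 9-13 | 14 13-17 | 15 17-21 | 11 21-22 | 12 22-26 | 13 26-30 | 14 30-34 | 15 34-37 | 12 37-39 |
Completion: 10=1  11=22  12=39  13=30  14=34  15=37
Turnaround = completion − arrival: 10=1, 11=22, 12=39, 13=30, 14=34, 15=37
Total turnaround = 1 + 22 + 39 + 30 + 34 + 37 = 163

163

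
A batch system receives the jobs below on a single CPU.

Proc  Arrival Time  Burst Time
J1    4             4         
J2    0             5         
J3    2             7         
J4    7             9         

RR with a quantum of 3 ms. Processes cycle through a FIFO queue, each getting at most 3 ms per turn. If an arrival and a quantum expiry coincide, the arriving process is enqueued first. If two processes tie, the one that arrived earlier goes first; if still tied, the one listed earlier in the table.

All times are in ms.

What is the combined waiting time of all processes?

32

Gantt: | J2 0-3 | J3 3-6 | J2 6-8 | J1 8-11 | J3 11-14 | J4 14-17 | J1 17-18 | J3 18-19 | J4 19-25 |
Completion: J1=18  J2=8  J3=19  J4=25
Turnaround (C−A): J1=14  J2=8  J3=17  J4=18
Waiting = turnaround − burst: J1=10, J2=3, J3=10, J4=9
Total waiting = 10 + 3 + 10 + 9 = 32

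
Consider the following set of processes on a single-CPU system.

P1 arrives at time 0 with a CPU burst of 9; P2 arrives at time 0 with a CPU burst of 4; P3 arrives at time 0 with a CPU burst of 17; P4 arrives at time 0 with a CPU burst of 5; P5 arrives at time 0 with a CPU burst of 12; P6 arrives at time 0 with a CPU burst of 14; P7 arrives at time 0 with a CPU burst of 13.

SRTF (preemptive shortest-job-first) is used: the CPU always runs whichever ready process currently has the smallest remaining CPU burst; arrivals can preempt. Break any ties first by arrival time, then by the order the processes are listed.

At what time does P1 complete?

Gantt: | P2 0-4 | P4 4-9 | P1 9-18 | P5 18-30 | P7 30-43 | P6 43-57 | P3 57-74 |
Completion: P1=18  P2=4  P3=74  P4=9  P5=30  P6=57  P7=43
Turnaround (C−A): P1=18  P2=4  P3=74  P4=9  P5=30  P6=57  P7=43

18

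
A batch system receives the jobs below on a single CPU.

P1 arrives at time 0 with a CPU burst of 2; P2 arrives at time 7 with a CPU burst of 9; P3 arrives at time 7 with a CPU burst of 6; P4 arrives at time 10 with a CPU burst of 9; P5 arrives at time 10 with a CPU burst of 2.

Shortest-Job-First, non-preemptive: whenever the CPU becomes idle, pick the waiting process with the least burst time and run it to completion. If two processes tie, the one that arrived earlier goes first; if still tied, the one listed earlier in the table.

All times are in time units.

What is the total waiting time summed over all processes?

25

Schedule: | P1 0-2 | idle 2-7 | P3 7-13 | P5 13-15 | P2 15-24 | P4 24-33 |
Completion: P1=2  P2=24  P3=13  P4=33  P5=15
Waiting = turnaround − burst: P1=0, P2=8, P3=0, P4=14, P5=3
Total waiting = 0 + 8 + 0 + 14 + 3 = 25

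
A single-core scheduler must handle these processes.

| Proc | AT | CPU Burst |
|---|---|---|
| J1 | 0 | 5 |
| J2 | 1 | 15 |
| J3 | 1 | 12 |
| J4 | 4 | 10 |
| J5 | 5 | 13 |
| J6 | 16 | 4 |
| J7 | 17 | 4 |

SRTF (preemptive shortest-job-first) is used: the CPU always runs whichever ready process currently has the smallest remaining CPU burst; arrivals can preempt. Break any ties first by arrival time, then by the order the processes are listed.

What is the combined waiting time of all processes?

Schedule: | J1 0-5 | J4 5-15 | J3 15-16 | J6 16-20 | J7 20-24 | J3 24-35 | J5 35-48 | J2 48-63 |
Completion: J1=5  J2=63  J3=35  J4=15  J5=48  J6=20  J7=24
Turnaround (C−A): J1=5  J2=62  J3=34  J4=11  J5=43  J6=4  J7=7
Waiting = turnaround − burst: J1=0, J2=47, J3=22, J4=1, J5=30, J6=0, J7=3
Total waiting = 0 + 47 + 22 + 1 + 30 + 0 + 3 = 103

103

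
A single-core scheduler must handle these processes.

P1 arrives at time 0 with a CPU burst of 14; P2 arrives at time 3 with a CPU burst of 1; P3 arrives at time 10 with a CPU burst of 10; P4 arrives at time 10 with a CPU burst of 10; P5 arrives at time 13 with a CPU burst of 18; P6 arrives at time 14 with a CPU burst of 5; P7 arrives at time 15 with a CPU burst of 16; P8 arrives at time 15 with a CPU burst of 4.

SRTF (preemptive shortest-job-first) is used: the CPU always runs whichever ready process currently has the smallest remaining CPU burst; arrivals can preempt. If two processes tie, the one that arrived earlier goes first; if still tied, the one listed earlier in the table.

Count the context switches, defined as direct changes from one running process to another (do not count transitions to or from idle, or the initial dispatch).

Timeline: | P1 0-3 | P2 3-4 | P1 4-15 | P8 15-19 | P6 19-24 | P3 24-34 | P4 34-44 | P7 44-60 | P5 60-78 |
Completion: P1=15  P2=4  P3=34  P4=44  P5=78  P6=24  P7=60  P8=19

8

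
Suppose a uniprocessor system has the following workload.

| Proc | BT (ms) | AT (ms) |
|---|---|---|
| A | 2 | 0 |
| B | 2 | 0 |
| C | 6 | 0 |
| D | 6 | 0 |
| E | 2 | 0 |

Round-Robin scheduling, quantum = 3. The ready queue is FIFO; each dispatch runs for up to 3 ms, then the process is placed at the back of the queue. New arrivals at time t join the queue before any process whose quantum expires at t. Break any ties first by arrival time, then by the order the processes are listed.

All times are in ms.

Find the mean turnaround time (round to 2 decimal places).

10.20

Gantt: | A 0-2 | B 2-4 | C 4-7 | D 7-10 | E 10-12 | C 12-15 | D 15-18 |
Completion: A=2  B=4  C=15  D=18  E=12
Turnaround (C−A): A=2  B=4  C=15  D=18  E=12
Turnaround times: A=2, B=4, C=15, D=18, E=12
Average turnaround = (2+4+15+18+12) / 5 = 51/5 = 10.20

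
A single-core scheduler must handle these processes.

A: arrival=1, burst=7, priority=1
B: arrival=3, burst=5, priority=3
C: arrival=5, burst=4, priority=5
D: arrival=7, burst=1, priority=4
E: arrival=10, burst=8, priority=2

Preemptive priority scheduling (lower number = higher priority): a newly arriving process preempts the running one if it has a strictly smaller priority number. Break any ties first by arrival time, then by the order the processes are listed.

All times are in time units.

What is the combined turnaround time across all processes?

69

Schedule: | idle 0-1 | A 1-8 | B 8-10 | E 10-18 | B 18-21 | D 21-22 | C 22-26 |
Completion: A=8  B=21  C=26  D=22  E=18
Turnaround (C−A): A=7  B=18  C=21  D=15  E=8
Turnaround = completion − arrival: A=7, B=18, C=21, D=15, E=8
Total turnaround = 7 + 18 + 21 + 15 + 8 = 69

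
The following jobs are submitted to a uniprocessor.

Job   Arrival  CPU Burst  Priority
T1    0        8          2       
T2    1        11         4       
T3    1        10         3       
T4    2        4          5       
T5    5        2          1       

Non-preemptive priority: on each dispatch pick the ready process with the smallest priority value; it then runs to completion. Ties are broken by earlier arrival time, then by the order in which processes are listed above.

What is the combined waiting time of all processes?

60

Gantt: | T1 0-8 | T5 8-10 | T3 10-20 | T2 20-31 | T4 31-35 |
Completion: T1=8  T2=31  T3=20  T4=35  T5=10
Turnaround (C−A): T1=8  T2=30  T3=19  T4=33  T5=5
Waiting = turnaround − burst: T1=0, T2=19, T3=9, T4=29, T5=3
Total waiting = 0 + 19 + 9 + 29 + 3 = 60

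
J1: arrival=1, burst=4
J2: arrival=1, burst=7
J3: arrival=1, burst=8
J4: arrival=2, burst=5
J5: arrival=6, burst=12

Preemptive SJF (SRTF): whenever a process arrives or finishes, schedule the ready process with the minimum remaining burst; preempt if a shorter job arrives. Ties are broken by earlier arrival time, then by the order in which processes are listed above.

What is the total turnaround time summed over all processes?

83

Gantt: | idle 0-1 | J1 1-5 | J4 5-10 | J2 10-17 | J3 17-25 | J5 25-37 |
Completion: J1=5  J2=17  J3=25  J4=10  J5=37
Turnaround (C−A): J1=4  J2=16  J3=24  J4=8  J5=31
Turnaround = completion − arrival: J1=4, J2=16, J3=24, J4=8, J5=31
Total turnaround = 4 + 16 + 24 + 8 + 31 = 83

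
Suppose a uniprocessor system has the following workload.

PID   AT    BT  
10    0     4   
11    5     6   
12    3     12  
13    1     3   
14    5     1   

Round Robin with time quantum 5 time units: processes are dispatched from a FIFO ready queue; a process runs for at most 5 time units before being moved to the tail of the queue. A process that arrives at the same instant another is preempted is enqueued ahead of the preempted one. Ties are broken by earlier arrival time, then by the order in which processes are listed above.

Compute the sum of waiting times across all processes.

Schedule: | 10 0-4 | 13 4-7 | 12 7-12 | 11 12-17 | 14 17-18 | 12 18-23 | 11 23-24 | 12 24-26 |
Completion: 10=4  11=24  12=26  13=7  14=18
Waiting = turnaround − burst: 10=0, 11=13, 12=11, 13=3, 14=12
Total waiting = 0 + 13 + 11 + 3 + 12 = 39

39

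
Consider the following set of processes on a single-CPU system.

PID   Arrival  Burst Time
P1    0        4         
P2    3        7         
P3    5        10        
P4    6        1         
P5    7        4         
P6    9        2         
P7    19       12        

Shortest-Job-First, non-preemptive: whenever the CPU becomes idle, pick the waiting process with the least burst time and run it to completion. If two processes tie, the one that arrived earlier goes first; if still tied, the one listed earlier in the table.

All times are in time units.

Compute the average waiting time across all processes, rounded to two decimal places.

5.43

Schedule: | P1 0-4 | P2 4-11 | P4 11-12 | P6 12-14 | P5 14-18 | P3 18-28 | P7 28-40 |
Completion: P1=4  P2=11  P3=28  P4=12  P5=18  P6=14  P7=40
Waiting times: P1=0, P2=1, P3=13, P4=5, P5=7, P6=3, P7=9
Average waiting = (0+1+13+5+7+3+9) / 7 = 38/7 = 5.43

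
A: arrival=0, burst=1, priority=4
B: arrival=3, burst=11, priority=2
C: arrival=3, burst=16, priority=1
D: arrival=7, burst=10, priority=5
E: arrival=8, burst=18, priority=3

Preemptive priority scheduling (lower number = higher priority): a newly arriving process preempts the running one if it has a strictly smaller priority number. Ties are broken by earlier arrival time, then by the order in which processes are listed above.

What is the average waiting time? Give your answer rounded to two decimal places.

Timeline: | A 0-1 | idle 1-3 | C 3-19 | B 19-30 | E 30-48 | D 48-58 |
Completion: A=1  B=30  C=19  D=58  E=48
Turnaround (C−A): A=1  B=27  C=16  D=51  E=40
Waiting times: A=0, B=16, C=0, D=41, E=22
Average waiting = (0+16+0+41+22) / 5 = 79/5 = 15.80

15.80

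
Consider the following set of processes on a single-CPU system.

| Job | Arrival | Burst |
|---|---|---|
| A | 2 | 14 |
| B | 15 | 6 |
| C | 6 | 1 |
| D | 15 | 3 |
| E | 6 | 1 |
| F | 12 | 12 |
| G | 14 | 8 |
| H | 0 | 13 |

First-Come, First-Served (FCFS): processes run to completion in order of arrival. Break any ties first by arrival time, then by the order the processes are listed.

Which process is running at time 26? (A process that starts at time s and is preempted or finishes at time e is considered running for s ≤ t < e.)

Schedule: | H 0-13 | A 13-27 | C 27-28 | E 28-29 | F 29-41 | G 41-49 | B 49-55 | D 55-58 |
Completion: A=27  B=55  C=28  D=58  E=29  F=41  G=49  H=13
Turnaround (C−A): A=25  B=40  C=22  D=43  E=23  F=29  G=35  H=13

A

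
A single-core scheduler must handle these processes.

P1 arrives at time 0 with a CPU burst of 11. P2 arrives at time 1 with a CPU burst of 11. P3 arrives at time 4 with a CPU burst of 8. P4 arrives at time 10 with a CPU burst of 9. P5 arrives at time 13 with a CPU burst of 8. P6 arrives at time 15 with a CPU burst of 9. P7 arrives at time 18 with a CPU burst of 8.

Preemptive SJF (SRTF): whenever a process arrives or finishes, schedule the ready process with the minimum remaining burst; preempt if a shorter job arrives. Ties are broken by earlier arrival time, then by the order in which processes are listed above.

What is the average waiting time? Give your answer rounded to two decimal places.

Gantt: | P1 0-11 | P3 11-19 | P5 19-27 | P7 27-35 | P4 35-44 | P6 44-53 | P2 53-64 |
Completion: P1=11  P2=64  P3=19  P4=44  P5=27  P6=53  P7=35
Waiting times: P1=0, P2=52, P3=7, P4=25, P5=6, P6=29, P7=9
Average waiting = (0+52+7+25+6+29+9) / 7 = 128/7 = 18.29

18.29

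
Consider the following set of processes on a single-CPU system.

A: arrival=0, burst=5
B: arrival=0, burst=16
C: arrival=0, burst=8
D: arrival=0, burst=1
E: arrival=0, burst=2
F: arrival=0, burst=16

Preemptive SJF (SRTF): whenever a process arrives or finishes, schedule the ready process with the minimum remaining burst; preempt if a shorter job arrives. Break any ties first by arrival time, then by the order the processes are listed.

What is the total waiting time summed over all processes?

Gantt: | D 0-1 | E 1-3 | A 3-8 | C 8-16 | B 16-32 | F 32-48 |
Completion: A=8  B=32  C=16  D=1  E=3  F=48
Waiting = turnaround − burst: A=3, B=16, C=8, D=0, E=1, F=32
Total waiting = 3 + 16 + 8 + 0 + 1 + 32 = 60

60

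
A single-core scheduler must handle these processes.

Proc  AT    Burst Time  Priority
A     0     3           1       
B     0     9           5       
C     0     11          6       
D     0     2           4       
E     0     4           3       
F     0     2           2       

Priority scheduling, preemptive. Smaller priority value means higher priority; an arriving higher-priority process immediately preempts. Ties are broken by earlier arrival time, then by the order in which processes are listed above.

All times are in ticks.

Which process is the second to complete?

Gantt: | A 0-3 | F 3-5 | E 5-9 | D 9-11 | B 11-20 | C 20-31 |
Completion: A=3  B=20  C=31  D=11  E=9  F=5
Finish order: A → F → E → D → B → C

F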